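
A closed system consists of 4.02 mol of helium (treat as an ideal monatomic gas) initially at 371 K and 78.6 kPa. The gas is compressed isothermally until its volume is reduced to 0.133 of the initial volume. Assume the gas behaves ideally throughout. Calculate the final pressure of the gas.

V₁ = nRT₁/P₁ = 4.02×8.314×371/78.6 = 158 L.
Isothermal: T stays 371 K; PV = const ⇒ V₂ = 21.0 L, P₂ = 591 kPa.

591 kPa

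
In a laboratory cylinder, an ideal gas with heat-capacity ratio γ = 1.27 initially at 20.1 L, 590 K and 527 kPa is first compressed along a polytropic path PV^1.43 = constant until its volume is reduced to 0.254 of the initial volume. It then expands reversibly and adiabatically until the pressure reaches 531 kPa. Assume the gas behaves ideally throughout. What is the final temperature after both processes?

702 K

n = P₁V₁/(RT₁) = 527×20.1/(8.314×590) = 2.16 mol.
Step 1 — Polytropic n=1.43: T₂ = T₁(V₁/V₂)^(n−1) = 590×(3.94)^0.43 = 1060 K; P₂ = P₁(V₁/V₂)^n = 3740 kPa.
W = (P₁V₁−P₂V₂)/(n−1) = (527×20.1−3740×5.11)/0.43 = -19800 J.
ΔU = nCvΔT = 2.16×30.8×(1060−590) = 31500 J.
Q = ΔU + W = 11700 J.
State after step 1: P = 3740 kPa, V = 5.11 L, T = 1060 K.
Step 2 — Adiabatic: T₂/T₁ = (P₂/P₁)^((γ−1)/γ) ⇒ T₂ = 1060×(0.142)^0.213 = 702 K; V₂ = 23.7 L.
ΔU = nCvΔT = 2.16×30.8×(702−1060) = -24000 J.
Q = 0 for an adiabatic process, so W = −ΔU = 24000 J.
Net over both steps: W = 4250 J, Q = 11700 J, ΔU = 7470 J.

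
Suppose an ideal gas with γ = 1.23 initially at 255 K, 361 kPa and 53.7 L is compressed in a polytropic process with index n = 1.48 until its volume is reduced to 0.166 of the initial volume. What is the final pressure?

5150 kPa

Polytropic n=1.48: T₂ = T₁(V₁/V₂)^(n−1) = 255×(6.02)^0.48 = 604 K; P₂ = P₁(V₁/V₂)^n = 5150 kPa.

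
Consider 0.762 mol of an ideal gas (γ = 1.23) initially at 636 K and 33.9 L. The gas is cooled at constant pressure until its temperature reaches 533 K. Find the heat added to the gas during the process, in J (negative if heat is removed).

P₁ = nRT₁/V₁ = 0.762×8.314×636/33.9 = 119 kPa.
Isobaric: P stays 119 kPa; V/T = const ⇒ T₂ = 533 K, V₂ = 28.4 L.
W = PΔV = 119×(28.4−33.9) kPa·L = -653 J.
ΔU = nCvΔT = 0.762×36.1×(533−636) = -2840 J.
Q = ΔU + W = nCpΔT = -3490 J.

-3490 J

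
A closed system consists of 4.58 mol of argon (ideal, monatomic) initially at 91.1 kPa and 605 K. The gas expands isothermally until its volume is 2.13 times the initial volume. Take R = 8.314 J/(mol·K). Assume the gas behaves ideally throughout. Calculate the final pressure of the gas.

42.8 kPa

V₁ = nRT₁/P₁ = 4.58×8.314×605/91.1 = 253 L.
Isothermal: T stays 605 K; PV = const ⇒ V₂ = 539 L, P₂ = 42.8 kPa.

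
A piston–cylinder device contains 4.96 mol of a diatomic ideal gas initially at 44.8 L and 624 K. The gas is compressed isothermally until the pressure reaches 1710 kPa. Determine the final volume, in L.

15.0 L

P₁ = nRT₁/V₁ = 4.96×8.314×624/44.8 = 574 kPa.
Isothermal: T stays 624 K; PV = const ⇒ V₂ = 15.0 L, P₂ = 1710 kPa.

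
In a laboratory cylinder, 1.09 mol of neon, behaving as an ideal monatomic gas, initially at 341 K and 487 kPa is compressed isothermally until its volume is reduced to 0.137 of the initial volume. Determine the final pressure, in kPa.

V₁ = nRT₁/P₁ = 1.09×8.314×341/487 = 6.35 L.
Isothermal: T stays 341 K; PV = const ⇒ V₂ = 0.869 L, P₂ = 3550 kPa.

3550 kPa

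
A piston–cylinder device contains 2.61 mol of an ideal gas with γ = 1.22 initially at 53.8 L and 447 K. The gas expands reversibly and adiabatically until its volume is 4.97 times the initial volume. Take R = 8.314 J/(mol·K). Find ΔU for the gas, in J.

-13100 J

P₁ = nRT₁/V₁ = 2.61×8.314×447/53.8 = 180 kPa.
Adiabatic: TV^(γ−1) = const ⇒ T₂ = 447×(0.201)^0.220 = 314 K; PV^γ = const ⇒ P₂ = 25.5 kPa.
For an ideal gas ΔU = nCvΔT with Cv = R/(γ−1) = 37.8 J/(mol·K).
ΔU = 2.61×37.8×(314−447) = -13100 J.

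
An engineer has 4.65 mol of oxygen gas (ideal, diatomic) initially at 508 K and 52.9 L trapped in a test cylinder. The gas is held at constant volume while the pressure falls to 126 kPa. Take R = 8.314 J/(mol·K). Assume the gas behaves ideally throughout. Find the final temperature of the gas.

P₁ = nRT₁/V₁ = 4.65×8.314×508/52.9 = 371 kPa.
Isochoric: V stays 52.9 L; P/T = const ⇒ T₂ = 172 K, P₂ = 126 kPa.

172 K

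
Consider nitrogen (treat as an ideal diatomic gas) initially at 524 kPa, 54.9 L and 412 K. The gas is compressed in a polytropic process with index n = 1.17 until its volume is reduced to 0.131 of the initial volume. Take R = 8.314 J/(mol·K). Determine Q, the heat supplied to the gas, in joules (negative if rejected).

-40200 J

n = P₁V₁/(RT₁) = 524×54.9/(8.314×412) = 8.40 mol.
Polytropic n=1.17: T₂ = T₁(V₁/V₂)^(n−1) = 412×(7.63)^0.17 = 582 K; P₂ = P₁(V₁/V₂)^n = 5650 kPa.
W = (P₁V₁−P₂V₂)/(n−1) = (524×54.9−5650×7.19)/0.17 = -69800 J.
ΔU = nCvΔT = 8.40×20.8×(582−412) = 29700 J.
Q = ΔU + W = -40200 J.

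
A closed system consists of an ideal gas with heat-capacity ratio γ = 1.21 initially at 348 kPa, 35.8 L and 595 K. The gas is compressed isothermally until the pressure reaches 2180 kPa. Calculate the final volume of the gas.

5.71 L

Isothermal: T stays 595 K; PV = const ⇒ V₂ = 5.71 L, P₂ = 2180 kPa.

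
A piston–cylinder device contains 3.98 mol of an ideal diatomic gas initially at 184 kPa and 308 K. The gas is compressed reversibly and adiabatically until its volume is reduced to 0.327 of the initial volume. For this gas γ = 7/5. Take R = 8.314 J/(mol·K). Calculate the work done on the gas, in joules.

14400 J

V₁ = nRT₁/P₁ = 3.98×8.314×308/184 = 55.4 L.
Adiabatic: TV^(γ−1) = const ⇒ T₂ = 308×(3.06)^0.400 = 482 K; PV^γ = const ⇒ P₂ = 880 kPa.
ΔU = nCvΔT = 3.98×20.8×(482−308) = 14400 J.
Q = 0 for an adiabatic process, so W = −ΔU = -14400 J.
Work done on the gas = −W_by = 14400 J.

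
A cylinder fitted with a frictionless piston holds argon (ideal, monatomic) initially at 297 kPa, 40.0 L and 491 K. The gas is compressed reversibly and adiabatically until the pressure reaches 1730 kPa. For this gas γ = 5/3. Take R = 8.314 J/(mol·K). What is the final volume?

Adiabatic: T₂/T₁ = (P₂/P₁)^((γ−1)/γ) ⇒ T₂ = 491×(5.82)^0.400 = 994 K; V₂ = 13.9 L.

13.9 L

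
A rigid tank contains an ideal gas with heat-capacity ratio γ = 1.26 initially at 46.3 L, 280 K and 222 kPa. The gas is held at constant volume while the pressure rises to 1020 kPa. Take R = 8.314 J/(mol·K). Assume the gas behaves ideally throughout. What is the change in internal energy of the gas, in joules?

142000 J

n = P₁V₁/(RT₁) = 222×46.3/(8.314×280) = 4.42 mol.
Isochoric: V stays 46.3 L; P/T = const ⇒ T₂ = 1290 K, P₂ = 1020 kPa.
For an ideal gas ΔU = nCvΔT with Cv = R/(γ−1) = 32.0 J/(mol·K).
ΔU = 4.42×32.0×(1290−280) = 142000 J.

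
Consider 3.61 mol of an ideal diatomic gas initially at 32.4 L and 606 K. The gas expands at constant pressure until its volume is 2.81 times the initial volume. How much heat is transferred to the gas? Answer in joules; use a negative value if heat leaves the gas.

P₁ = nRT₁/V₁ = 3.61×8.314×606/32.4 = 561 kPa.
Isobaric: P stays 561 kPa; V/T = const ⇒ T₂ = 1700 K, V₂ = 91.0 L.
W = PΔV = 561×(91.0−32.4) kPa·L = 32900 J.
ΔU = nCvΔT = 3.61×20.8×(1700−606) = 82300 J.
Q = ΔU + W = nCpΔT = 115000 J.

115000 J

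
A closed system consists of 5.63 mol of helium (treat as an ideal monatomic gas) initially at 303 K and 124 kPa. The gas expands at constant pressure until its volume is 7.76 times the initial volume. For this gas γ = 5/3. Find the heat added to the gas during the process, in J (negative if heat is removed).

V₁ = nRT₁/P₁ = 5.63×8.314×303/124 = 114 L.
Isobaric: P stays 124 kPa; V/T = const ⇒ T₂ = 2350 K, V₂ = 888 L.
W = PΔV = 124×(888−114) kPa·L = 95900 J.
ΔU = nCvΔT = 5.63×12.5×(2350−303) = 144000 J.
Q = ΔU + W = nCpΔT = 240000 J.

240000 J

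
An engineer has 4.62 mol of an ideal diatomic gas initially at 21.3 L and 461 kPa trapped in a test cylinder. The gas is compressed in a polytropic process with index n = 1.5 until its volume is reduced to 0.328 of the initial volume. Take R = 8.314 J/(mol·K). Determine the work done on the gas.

14700 J

T₁ = P₁V₁/(nR) = 461×21.3/(4.62×8.314) = 256 K.
Polytropic n=1.5: T₂ = T₁(V₁/V₂)^(n−1) = 256×(3.05)^0.50 = 446 K; P₂ = P₁(V₁/V₂)^n = 2450 kPa.
W = (P₁V₁−P₂V₂)/(n−1) = (461×21.3−2450×6.99)/0.50 = -14700 J.
Work done on the gas = −W_by = 14700 J.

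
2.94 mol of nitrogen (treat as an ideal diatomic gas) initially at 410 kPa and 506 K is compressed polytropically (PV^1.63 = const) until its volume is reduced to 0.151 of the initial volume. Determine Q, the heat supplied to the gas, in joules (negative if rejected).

25900 J

V₁ = nRT₁/P₁ = 2.94×8.314×506/410 = 30.2 L.
Polytropic n=1.63: T₂ = T₁(V₁/V₂)^(n−1) = 506×(6.62)^0.63 = 1660 K; P₂ = P₁(V₁/V₂)^n = 8930 kPa.
W = (P₁V₁−P₂V₂)/(n−1) = (410×30.2−8930×4.56)/0.63 = -45000 J.
ΔU = nCvΔT = 2.94×20.8×(1660−506) = 70800 J.
Q = ΔU + W = 25900 J.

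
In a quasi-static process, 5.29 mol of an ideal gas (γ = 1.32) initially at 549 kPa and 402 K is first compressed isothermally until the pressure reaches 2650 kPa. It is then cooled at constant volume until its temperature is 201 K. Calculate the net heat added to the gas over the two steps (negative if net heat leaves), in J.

-55500 J

V₁ = nRT₁/P₁ = 5.29×8.314×402/549 = 32.2 L.
Step 1 — Isothermal: T stays 402 K; PV = const ⇒ V₂ = 6.67 L, P₂ = 2650 kPa.
ΔU = 0 (ideal gas, T constant).
W = nRT ln(V₂/V₁) = 5.29×8.314×402×ln(0.207) = -27800 J.
Q = ΔU + W = -27800 J.
State after step 1: P = 2650 kPa, V = 6.67 L, T = 402 K.
Step 2 — Isochoric: V stays 6.67 L; P/T = const ⇒ T₂ = 201 K, P₂ = 1320 kPa.
W = 0 (no volume change).
ΔU = nCvΔT = 5.29×26.0×(201−402) = -27600 J.
Q = ΔU = -27600 J.
Net over both steps: W = -27800 J, Q = -55500 J, ΔU = -27600 J.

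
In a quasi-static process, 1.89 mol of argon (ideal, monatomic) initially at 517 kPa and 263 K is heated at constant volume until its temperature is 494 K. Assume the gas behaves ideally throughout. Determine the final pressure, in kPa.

971 kPa

V₁ = nRT₁/P₁ = 1.89×8.314×263/517 = 7.99 L.
Isochoric: V stays 7.99 L; P/T = const ⇒ T₂ = 494 K, P₂ = 971 kPa.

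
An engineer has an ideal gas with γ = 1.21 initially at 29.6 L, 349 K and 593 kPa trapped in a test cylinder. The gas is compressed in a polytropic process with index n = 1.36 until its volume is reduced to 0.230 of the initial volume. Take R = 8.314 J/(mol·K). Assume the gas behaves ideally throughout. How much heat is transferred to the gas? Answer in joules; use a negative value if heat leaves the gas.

n = P₁V₁/(RT₁) = 593×29.6/(8.314×349) = 6.05 mol.
Polytropic n=1.36: T₂ = T₁(V₁/V₂)^(n−1) = 349×(4.35)^0.36 = 592 K; P₂ = P₁(V₁/V₂)^n = 4380 kPa.
W = (P₁V₁−P₂V₂)/(n−1) = (593×29.6−4380×6.81)/0.36 = -34000 J.
ΔU = nCvΔT = 6.05×39.6×(592−349) = 58300 J.
Q = ΔU + W = 24300 J.

24300 J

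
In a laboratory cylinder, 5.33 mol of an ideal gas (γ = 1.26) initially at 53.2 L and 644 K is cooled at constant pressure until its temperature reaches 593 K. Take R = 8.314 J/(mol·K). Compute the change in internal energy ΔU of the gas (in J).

-8690 J

P₁ = nRT₁/V₁ = 5.33×8.314×644/53.2 = 536 kPa.
Isobaric: P stays 536 kPa; V/T = const ⇒ T₂ = 593 K, V₂ = 49.0 L.
For an ideal gas ΔU = nCvΔT with Cv = R/(γ−1) = 32.0 J/(mol·K).
ΔU = 5.33×32.0×(593−644) = -8690 J.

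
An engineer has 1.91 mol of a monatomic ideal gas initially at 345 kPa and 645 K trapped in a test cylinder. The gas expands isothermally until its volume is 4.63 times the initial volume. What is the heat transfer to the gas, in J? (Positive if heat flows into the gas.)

15700 J

V₁ = nRT₁/P₁ = 1.91×8.314×645/345 = 29.7 L.
Isothermal: T stays 645 K; PV = const ⇒ V₂ = 137 L, P₂ = 74.5 kPa.
ΔU = 0 (ideal gas, T constant).
W = nRT ln(V₂/V₁) = 1.91×8.314×645×ln(4.63) = 15700 J.
Q = ΔU + W = 15700 J.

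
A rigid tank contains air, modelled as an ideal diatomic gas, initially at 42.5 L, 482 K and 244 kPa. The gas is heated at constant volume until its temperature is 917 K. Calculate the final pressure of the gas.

464 kPa

Isochoric: V stays 42.5 L; P/T = const ⇒ T₂ = 917 K, P₂ = 464 kPa.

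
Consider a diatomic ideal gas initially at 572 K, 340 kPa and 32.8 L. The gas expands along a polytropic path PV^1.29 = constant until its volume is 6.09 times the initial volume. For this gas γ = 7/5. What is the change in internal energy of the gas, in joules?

-11400 J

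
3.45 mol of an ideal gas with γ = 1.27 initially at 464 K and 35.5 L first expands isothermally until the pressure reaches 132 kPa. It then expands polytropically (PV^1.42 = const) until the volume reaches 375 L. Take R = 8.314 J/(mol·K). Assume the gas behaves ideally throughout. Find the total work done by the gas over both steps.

P₁ = nRT₁/V₁ = 3.45×8.314×464/35.5 = 375 kPa.
Step 1 — Isothermal: T stays 464 K; PV = const ⇒ V₂ = 101 L, P₂ = 132 kPa.
ΔU = 0 (ideal gas, T constant).
W = nRT ln(V₂/V₁) = 3.45×8.314×464×ln(2.84) = 13900 J.
Q = ΔU + W = 13900 J.
State after step 1: P = 132 kPa, V = 101 L, T = 464 K.
Step 2 — Polytropic n=1.42: T₂ = T₁(V₁/V₂)^(n−1) = 464×(0.269)^0.42 = 267 K; P₂ = P₁(V₁/V₂)^n = 20.4 kPa.
W = (P₁V₁−P₂V₂)/(n−1) = (132×101−20.4×375)/0.42 = 13400 J.
ΔU = nCvΔT = 3.45×30.8×(267−464) = -20900 J.
Q = ΔU + W = -7460 J.
Net over both steps: W = 27300 J, Q = 6430 J, ΔU = -20900 J.

27300 J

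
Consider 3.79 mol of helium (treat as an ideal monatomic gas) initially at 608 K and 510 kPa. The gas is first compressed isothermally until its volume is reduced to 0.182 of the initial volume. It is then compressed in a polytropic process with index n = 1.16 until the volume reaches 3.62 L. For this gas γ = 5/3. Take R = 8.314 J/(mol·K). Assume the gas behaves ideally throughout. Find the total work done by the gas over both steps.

-45500 J

V₁ = nRT₁/P₁ = 3.79×8.314×608/510 = 37.6 L.
Step 1 — Isothermal: T stays 608 K; PV = const ⇒ V₂ = 6.84 L, P₂ = 2800 kPa.
ΔU = 0 (ideal gas, T constant).
W = nRT ln(V₂/V₁) = 3.79×8.314×608×ln(0.182) = -32600 J.
Q = ΔU + W = -32600 J.
State after step 1: P = 2800 kPa, V = 6.84 L, T = 608 K.
Step 2 — Polytropic n=1.16: T₂ = T₁(V₁/V₂)^(n−1) = 608×(1.89)^0.16 = 673 K; P₂ = P₁(V₁/V₂)^n = 5860 kPa.
W = (P₁V₁−P₂V₂)/(n−1) = (2800×6.84−5860×3.62)/0.16 = -12800 J.
ΔU = nCvΔT = 3.79×12.5×(673−608) = 3080 J.
Q = ΔU + W = -9750 J.
Net over both steps: W = -45500 J, Q = -42400 J, ΔU = 3080 J.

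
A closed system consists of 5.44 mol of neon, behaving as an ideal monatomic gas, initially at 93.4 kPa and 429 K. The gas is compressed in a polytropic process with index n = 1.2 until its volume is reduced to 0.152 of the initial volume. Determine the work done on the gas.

V₁ = nRT₁/P₁ = 5.44×8.314×429/93.4 = 208 L.
Polytropic n=1.2: T₂ = T₁(V₁/V₂)^(n−1) = 429×(6.58)^0.20 = 625 K; P₂ = P₁(V₁/V₂)^n = 896 kPa.
W = (P₁V₁−P₂V₂)/(n−1) = (93.4×208−896×31.6)/0.20 = -44400 J.
Work done on the gas = −W_by = 44400 J.

44400 J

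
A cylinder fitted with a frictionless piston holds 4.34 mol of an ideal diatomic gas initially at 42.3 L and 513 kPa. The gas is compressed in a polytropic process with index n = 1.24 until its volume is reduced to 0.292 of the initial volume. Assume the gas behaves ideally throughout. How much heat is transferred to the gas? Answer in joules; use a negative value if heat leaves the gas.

T₁ = P₁V₁/(nR) = 513×42.3/(4.34×8.314) = 601 K.
Polytropic n=1.24: T₂ = T₁(V₁/V₂)^(n−1) = 601×(3.42)^0.24 = 808 K; P₂ = P₁(V₁/V₂)^n = 2360 kPa.
W = (P₁V₁−P₂V₂)/(n−1) = (513×42.3−2360×12.4)/0.24 = -31100 J.
ΔU = nCvΔT = 4.34×20.8×(808−601) = 18600 J.
Q = ΔU + W = -12400 J.

-12400 J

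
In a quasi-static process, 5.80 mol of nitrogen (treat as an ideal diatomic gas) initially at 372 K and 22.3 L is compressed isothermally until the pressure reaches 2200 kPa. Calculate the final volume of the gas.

P₁ = nRT₁/V₁ = 5.80×8.314×372/22.3 = 804 kPa.
Isothermal: T stays 372 K; PV = const ⇒ V₂ = 8.15 L, P₂ = 2200 kPa.

8.15 L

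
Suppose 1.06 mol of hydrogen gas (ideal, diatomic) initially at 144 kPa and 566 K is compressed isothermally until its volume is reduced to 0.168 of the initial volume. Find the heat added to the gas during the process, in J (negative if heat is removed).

V₁ = nRT₁/P₁ = 1.06×8.314×566/144 = 34.6 L.
Isothermal: T stays 566 K; PV = const ⇒ V₂ = 5.82 L, P₂ = 857 kPa.
ΔU = 0 (ideal gas, T constant).
W = nRT ln(V₂/V₁) = 1.06×8.314×566×ln(0.168) = -8900 J.
Q = ΔU + W = -8900 J.

-8900 J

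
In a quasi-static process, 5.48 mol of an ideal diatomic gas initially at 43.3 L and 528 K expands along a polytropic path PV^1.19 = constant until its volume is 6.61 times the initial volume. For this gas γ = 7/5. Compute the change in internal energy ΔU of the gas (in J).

P₁ = nRT₁/V₁ = 5.48×8.314×528/43.3 = 556 kPa.
Polytropic n=1.19: T₂ = T₁(V₁/V₂)^(n−1) = 528×(0.151)^0.19 = 369 K; P₂ = P₁(V₁/V₂)^n = 58.7 kPa.
For an ideal gas ΔU = nCvΔT with Cv = (5/2)R = 20.8 J/(mol·K).
ΔU = 5.48×20.8×(369−528) = -18100 J.

-18100 J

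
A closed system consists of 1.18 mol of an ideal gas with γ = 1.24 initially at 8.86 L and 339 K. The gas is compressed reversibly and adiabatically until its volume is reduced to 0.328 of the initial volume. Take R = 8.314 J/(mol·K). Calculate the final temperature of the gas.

443 K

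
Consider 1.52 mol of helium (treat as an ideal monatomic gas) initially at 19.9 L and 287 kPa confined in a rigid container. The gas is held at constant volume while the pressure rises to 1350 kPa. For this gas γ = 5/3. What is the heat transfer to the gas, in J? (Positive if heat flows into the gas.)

31700 J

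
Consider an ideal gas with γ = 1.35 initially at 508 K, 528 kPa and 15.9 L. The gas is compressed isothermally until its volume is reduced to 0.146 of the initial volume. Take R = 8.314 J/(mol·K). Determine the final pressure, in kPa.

Isothermal: T stays 508 K; PV = const ⇒ V₂ = 2.32 L, P₂ = 3620 kPa.

3620 kPa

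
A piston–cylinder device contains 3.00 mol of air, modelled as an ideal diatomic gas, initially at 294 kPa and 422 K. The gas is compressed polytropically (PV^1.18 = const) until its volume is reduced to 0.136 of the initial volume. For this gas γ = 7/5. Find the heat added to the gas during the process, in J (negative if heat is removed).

V₁ = nRT₁/P₁ = 3.00×8.314×422/294 = 35.8 L.
Polytropic n=1.18: T₂ = T₁(V₁/V₂)^(n−1) = 422×(7.35)^0.18 = 604 K; P₂ = P₁(V₁/V₂)^n = 3100 kPa.
W = (P₁V₁−P₂V₂)/(n−1) = (294×35.8−3100×4.87)/0.18 = -25300 J.
ΔU = nCvΔT = 3.00×20.8×(604−422) = 11400 J.
Q = ΔU + W = -13900 J.

-13900 J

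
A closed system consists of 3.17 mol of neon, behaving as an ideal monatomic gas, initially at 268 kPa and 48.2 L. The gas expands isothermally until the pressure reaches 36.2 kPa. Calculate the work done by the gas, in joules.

25900 J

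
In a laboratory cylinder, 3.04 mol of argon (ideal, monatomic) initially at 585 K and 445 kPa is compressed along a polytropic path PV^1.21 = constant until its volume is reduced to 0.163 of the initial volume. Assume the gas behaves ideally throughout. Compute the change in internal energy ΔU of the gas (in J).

10300 J

V₁ = nRT₁/P₁ = 3.04×8.314×585/445 = 33.2 L.
Polytropic n=1.21: T₂ = T₁(V₁/V₂)^(n−1) = 585×(6.13)^0.21 = 856 K; P₂ = P₁(V₁/V₂)^n = 4000 kPa.
For an ideal gas ΔU = nCvΔT with Cv = (3/2)R = 12.5 J/(mol·K).
ΔU = 3.04×12.5×(856−585) = 10300 J.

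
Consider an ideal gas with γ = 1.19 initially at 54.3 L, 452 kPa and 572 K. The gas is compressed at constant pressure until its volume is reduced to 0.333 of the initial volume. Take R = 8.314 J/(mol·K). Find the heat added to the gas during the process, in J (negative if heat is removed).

-103000 J

n = P₁V₁/(RT₁) = 452×54.3/(8.314×572) = 5.16 mol.
Isobaric: P stays 452 kPa; V/T = const ⇒ T₂ = 190 K, V₂ = 18.1 L.
W = PΔV = 452×(18.1−54.3) kPa·L = -16400 J.
ΔU = nCvΔT = 5.16×43.8×(190−572) = -86200 J.
Q = ΔU + W = nCpΔT = -103000 J.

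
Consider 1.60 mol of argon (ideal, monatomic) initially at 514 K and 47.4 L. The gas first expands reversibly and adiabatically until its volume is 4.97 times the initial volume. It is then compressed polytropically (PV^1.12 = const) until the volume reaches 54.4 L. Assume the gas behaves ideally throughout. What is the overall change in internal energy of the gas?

-6060 J

P₁ = nRT₁/V₁ = 1.60×8.314×514/47.4 = 144 kPa.
Step 1 — Adiabatic: TV^(γ−1) = const ⇒ T₂ = 514×(0.201)^0.667 = 176 K; PV^γ = const ⇒ P₂ = 9.97 kPa.
ΔU = nCvΔT = 1.60×12.5×(176−514) = -6730 J.
Q = 0 for an adiabatic process, so W = −ΔU = 6730 J.
State after step 1: P = 9.97 kPa, V = 236 L, T = 176 K.
Step 2 — Polytropic n=1.12: T₂ = T₁(V₁/V₂)^(n−1) = 176×(4.33)^0.12 = 210 K; P₂ = P₁(V₁/V₂)^n = 51.5 kPa.
W = (P₁V₁−P₂V₂)/(n−1) = (9.97×236−51.5×54.4)/0.12 = -3760 J.
ΔU = nCvΔT = 1.60×12.5×(210−176) = 677 J.
Q = ΔU + W = -3090 J.
Net over both steps: W = 2970 J, Q = -3090 J, ΔU = -6060 J.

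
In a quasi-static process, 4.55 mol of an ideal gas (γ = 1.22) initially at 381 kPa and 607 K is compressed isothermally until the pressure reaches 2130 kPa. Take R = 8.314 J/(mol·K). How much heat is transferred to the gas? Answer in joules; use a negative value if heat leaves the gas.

-39500 J

V₁ = nRT₁/P₁ = 4.55×8.314×607/381 = 60.3 L.
Isothermal: T stays 607 K; PV = const ⇒ V₂ = 10.8 L, P₂ = 2130 kPa.
ΔU = 0 (ideal gas, T constant).
W = nRT ln(V₂/V₁) = 4.55×8.314×607×ln(0.179) = -39500 J.
Q = ΔU + W = -39500 J.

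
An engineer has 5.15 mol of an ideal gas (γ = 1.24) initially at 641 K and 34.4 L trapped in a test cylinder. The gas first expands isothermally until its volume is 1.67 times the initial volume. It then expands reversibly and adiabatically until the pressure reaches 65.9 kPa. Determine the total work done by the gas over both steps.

P₁ = nRT₁/V₁ = 5.15×8.314×641/34.4 = 798 kPa.
Step 1 — Isothermal: T stays 641 K; PV = const ⇒ V₂ = 57.4 L, P₂ = 478 kPa.
ΔU = 0 (ideal gas, T constant).
W = nRT ln(V₂/V₁) = 5.15×8.314×641×ln(1.67) = 14100 J.
Q = ΔU + W = 14100 J.
State after step 1: P = 478 kPa, V = 57.4 L, T = 641 K.
Step 2 — Adiabatic: T₂/T₁ = (P₂/P₁)^((γ−1)/γ) ⇒ T₂ = 641×(0.138)^0.194 = 437 K; V₂ = 284 L.
ΔU = nCvΔT = 5.15×34.6×(437−641) = -36400 J.
Q = 0 for an adiabatic process, so W = −ΔU = 36400 J.
Net over both steps: W = 50500 J, Q = 14100 J, ΔU = -36400 J.

50500 J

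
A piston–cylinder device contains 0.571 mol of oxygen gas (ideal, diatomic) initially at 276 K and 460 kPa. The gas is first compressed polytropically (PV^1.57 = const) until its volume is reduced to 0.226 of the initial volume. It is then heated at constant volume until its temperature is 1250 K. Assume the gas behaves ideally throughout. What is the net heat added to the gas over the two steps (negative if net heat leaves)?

8490 J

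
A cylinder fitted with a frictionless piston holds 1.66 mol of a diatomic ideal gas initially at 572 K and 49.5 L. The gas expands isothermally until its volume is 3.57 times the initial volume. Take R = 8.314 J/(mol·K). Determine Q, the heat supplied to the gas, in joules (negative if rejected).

P₁ = nRT₁/V₁ = 1.66×8.314×572/49.5 = 159 kPa.
Isothermal: T stays 572 K; PV = const ⇒ V₂ = 177 L, P₂ = 44.7 kPa.
ΔU = 0 (ideal gas, T constant).
W = nRT ln(V₂/V₁) = 1.66×8.314×572×ln(3.57) = 10000 J.
Q = ΔU + W = 10000 J.

10000 J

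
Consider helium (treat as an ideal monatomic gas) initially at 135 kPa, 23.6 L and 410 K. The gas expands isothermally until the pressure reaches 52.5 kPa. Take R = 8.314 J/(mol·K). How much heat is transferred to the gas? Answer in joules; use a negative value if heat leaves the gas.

n = P₁V₁/(RT₁) = 135×23.6/(8.314×410) = 0.935 mol.
Isothermal: T stays 410 K; PV = const ⇒ V₂ = 60.7 L, P₂ = 52.5 kPa.
ΔU = 0 (ideal gas, T constant).
W = nRT ln(V₂/V₁) = 0.935×8.314×410×ln(2.57) = 3010 J.
Q = ΔU + W = 3010 J.

3010 J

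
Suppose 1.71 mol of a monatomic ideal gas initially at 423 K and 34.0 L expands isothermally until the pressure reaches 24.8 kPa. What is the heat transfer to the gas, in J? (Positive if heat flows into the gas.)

11800 J

P₁ = nRT₁/V₁ = 1.71×8.314×423/34.0 = 177 kPa.
Isothermal: T stays 423 K; PV = const ⇒ V₂ = 242 L, P₂ = 24.8 kPa.
ΔU = 0 (ideal gas, T constant).
W = nRT ln(V₂/V₁) = 1.71×8.314×423×ln(7.13) = 11800 J.
Q = ΔU + W = 11800 J.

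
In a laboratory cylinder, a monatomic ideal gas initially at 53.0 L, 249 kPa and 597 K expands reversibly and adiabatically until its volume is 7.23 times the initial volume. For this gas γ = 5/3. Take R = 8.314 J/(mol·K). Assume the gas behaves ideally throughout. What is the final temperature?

160 K

Adiabatic: TV^(γ−1) = const ⇒ T₂ = 597×(0.138)^0.667 = 160 K; PV^γ = const ⇒ P₂ = 9.21 kPa.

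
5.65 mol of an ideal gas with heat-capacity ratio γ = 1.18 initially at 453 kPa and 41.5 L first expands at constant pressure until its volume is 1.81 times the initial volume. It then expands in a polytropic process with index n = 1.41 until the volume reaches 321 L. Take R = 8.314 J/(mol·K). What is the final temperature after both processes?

399 K

T₁ = P₁V₁/(nR) = 453×41.5/(5.65×8.314) = 400 K.
Step 1 — Isobaric: P stays 453 kPa; V/T = const ⇒ T₂ = 724 K, V₂ = 75.1 L.
W = PΔV = 453×(75.1−41.5) kPa·L = 15200 J.
ΔU = nCvΔT = 5.65×46.2×(724−400) = 84600 J.
Q = ΔU + W = nCpΔT = 99800 J.
State after step 1: P = 453 kPa, V = 75.1 L, T = 724 K.
Step 2 — Polytropic n=1.41: T₂ = T₁(V₁/V₂)^(n−1) = 724×(0.234)^0.41 = 399 K; P₂ = P₁(V₁/V₂)^n = 58.4 kPa.
W = (P₁V₁−P₂V₂)/(n−1) = (453×75.1−58.4×321)/0.41 = 37200 J.
ΔU = nCvΔT = 5.65×46.2×(399−724) = -84800 J.
Q = ΔU + W = -47600 J.
Net over both steps: W = 52500 J, Q = 52200 J, ΔU = -226 J.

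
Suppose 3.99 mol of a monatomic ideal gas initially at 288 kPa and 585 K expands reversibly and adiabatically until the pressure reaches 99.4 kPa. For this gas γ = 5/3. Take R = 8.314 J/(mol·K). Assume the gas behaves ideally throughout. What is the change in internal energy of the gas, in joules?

-10100 J

V₁ = nRT₁/P₁ = 3.99×8.314×585/288 = 67.4 L.
Adiabatic: T₂/T₁ = (P₂/P₁)^((γ−1)/γ) ⇒ T₂ = 585×(0.345)^0.400 = 382 K; V₂ = 128 L.
For an ideal gas ΔU = nCvΔT with Cv = (3/2)R = 12.5 J/(mol·K).
ΔU = 3.99×12.5×(382−585) = -10100 J.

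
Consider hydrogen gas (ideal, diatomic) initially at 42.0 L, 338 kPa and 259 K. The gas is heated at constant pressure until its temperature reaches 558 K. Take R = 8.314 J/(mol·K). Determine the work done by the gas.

16400 J

n = P₁V₁/(RT₁) = 338×42.0/(8.314×259) = 6.59 mol.
Isobaric: P stays 338 kPa; V/T = const ⇒ T₂ = 558 K, V₂ = 90.5 L.
W = PΔV = 338×(90.5−42.0) kPa·L = 16400 J.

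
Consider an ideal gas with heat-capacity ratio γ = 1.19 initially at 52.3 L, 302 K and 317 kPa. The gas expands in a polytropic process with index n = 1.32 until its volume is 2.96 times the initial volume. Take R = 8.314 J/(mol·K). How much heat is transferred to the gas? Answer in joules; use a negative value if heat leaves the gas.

-10400 J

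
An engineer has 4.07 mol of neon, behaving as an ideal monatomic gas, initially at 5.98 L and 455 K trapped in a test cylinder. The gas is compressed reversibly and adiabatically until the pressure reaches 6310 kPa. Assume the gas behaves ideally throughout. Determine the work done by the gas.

P₁ = nRT₁/V₁ = 4.07×8.314×455/5.98 = 2570 kPa.
Adiabatic: T₂/T₁ = (P₂/P₁)^((γ−1)/γ) ⇒ T₂ = 455×(2.45)^0.400 = 651 K; V₂ = 3.49 L.
ΔU = nCvΔT = 4.07×12.5×(651−455) = 9960 J.
Q = 0 for an adiabatic process, so W = −ΔU = -9960 J.

-9960 J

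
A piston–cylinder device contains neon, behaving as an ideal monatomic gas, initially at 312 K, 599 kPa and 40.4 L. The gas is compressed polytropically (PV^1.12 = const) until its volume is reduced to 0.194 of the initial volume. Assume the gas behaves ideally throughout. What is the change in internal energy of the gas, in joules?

7890 J

n = P₁V₁/(RT₁) = 599×40.4/(8.314×312) = 9.33 mol.
Polytropic n=1.12: T₂ = T₁(V₁/V₂)^(n−1) = 312×(5.15)^0.12 = 380 K; P₂ = P₁(V₁/V₂)^n = 3760 kPa.
For an ideal gas ΔU = nCvΔT with Cv = (3/2)R = 12.5 J/(mol·K).
ΔU = 9.33×12.5×(380−312) = 7890 J.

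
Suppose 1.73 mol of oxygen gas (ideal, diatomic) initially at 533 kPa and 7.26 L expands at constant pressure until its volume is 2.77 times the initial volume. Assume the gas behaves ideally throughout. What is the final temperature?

T₁ = P₁V₁/(nR) = 533×7.26/(1.73×8.314) = 269 K.
Isobaric: P stays 533 kPa; V/T = const ⇒ T₂ = 745 K, V₂ = 20.1 L.

745 K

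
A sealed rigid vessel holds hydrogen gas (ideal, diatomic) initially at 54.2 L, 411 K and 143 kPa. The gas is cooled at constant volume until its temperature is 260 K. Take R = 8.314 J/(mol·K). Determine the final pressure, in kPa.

Isochoric: V stays 54.2 L; P/T = const ⇒ T₂ = 260 K, P₂ = 90.5 kPa.

90.5 kPa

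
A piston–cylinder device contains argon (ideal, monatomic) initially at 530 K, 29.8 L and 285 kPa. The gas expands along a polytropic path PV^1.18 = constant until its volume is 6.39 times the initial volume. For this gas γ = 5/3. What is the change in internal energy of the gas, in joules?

-3620 J

n = P₁V₁/(RT₁) = 285×29.8/(8.314×530) = 1.93 mol.
Polytropic n=1.18: T₂ = T₁(V₁/V₂)^(n−1) = 530×(0.156)^0.18 = 380 K; P₂ = P₁(V₁/V₂)^n = 31.9 kPa.
For an ideal gas ΔU = nCvΔT with Cv = (3/2)R = 12.5 J/(mol·K).
ΔU = 1.93×12.5×(380−530) = -3620 J.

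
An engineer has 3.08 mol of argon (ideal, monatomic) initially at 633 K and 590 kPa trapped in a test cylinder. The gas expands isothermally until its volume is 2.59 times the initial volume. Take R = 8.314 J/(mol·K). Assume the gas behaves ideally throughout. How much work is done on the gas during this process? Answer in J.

V₁ = nRT₁/P₁ = 3.08×8.314×633/590 = 27.5 L.
Isothermal: T stays 633 K; PV = const ⇒ V₂ = 71.2 L, P₂ = 228 kPa.
W = nRT ln(V₂/V₁) = 3.08×8.314×633×ln(2.59) = 15400 J.
Work done on the gas = −W_by = -15400 J.

-15400 J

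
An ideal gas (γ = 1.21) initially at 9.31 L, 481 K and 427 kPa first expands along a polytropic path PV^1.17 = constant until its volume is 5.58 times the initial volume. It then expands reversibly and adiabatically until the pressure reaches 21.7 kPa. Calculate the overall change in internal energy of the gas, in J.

-6980 J

n = P₁V₁/(RT₁) = 427×9.31/(8.314×481) = 0.994 mol.
Step 1 — Polytropic n=1.17: T₂ = T₁(V₁/V₂)^(n−1) = 481×(0.179)^0.17 = 359 K; P₂ = P₁(V₁/V₂)^n = 57.1 kPa.
W = (P₁V₁−P₂V₂)/(n−1) = (427×9.31−57.1×51.9)/0.17 = 5930 J.
ΔU = nCvΔT = 0.994×39.6×(359−481) = -4800 J.
Q = ΔU + W = 1130 J.
State after step 1: P = 57.1 kPa, V = 51.9 L, T = 359 K.
Step 2 — Adiabatic: T₂/T₁ = (P₂/P₁)^((γ−1)/γ) ⇒ T₂ = 359×(0.380)^0.174 = 304 K; V₂ = 116 L.
ΔU = nCvΔT = 0.994×39.6×(304−359) = -2190 J.
Q = 0 for an adiabatic process, so W = −ΔU = 2190 J.
Net over both steps: W = 8110 J, Q = 1130 J, ΔU = -6980 J.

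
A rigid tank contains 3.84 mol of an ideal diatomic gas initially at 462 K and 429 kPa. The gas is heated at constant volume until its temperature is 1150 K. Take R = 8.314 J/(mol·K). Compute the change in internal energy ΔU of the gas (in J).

V₁ = nRT₁/P₁ = 3.84×8.314×462/429 = 34.4 L.
Isochoric: V stays 34.4 L; P/T = const ⇒ T₂ = 1150 K, P₂ = 1070 kPa.
For an ideal gas ΔU = nCvΔT with Cv = (5/2)R = 20.8 J/(mol·K).
ΔU = 3.84×20.8×(1150−462) = 54900 J.

54900 J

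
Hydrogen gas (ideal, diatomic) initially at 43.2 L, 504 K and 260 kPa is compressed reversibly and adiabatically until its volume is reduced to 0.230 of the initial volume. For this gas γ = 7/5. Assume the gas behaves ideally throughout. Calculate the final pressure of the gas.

Adiabatic: TV^(γ−1) = const ⇒ T₂ = 504×(4.35)^0.400 = 907 K; PV^γ = const ⇒ P₂ = 2030 kPa.

2030 kPa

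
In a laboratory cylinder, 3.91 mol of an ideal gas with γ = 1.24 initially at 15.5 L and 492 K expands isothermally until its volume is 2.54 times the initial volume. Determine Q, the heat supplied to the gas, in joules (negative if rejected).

P₁ = nRT₁/V₁ = 3.91×8.314×492/15.5 = 1030 kPa.
Isothermal: T stays 492 K; PV = const ⇒ V₂ = 39.4 L, P₂ = 406 kPa.
ΔU = 0 (ideal gas, T constant).
W = nRT ln(V₂/V₁) = 3.91×8.314×492×ln(2.54) = 14900 J.
Q = ΔU + W = 14900 J.

14900 J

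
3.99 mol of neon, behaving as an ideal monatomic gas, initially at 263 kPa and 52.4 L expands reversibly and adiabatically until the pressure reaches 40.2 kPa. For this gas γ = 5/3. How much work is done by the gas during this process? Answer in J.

T₁ = P₁V₁/(nR) = 263×52.4/(3.99×8.314) = 415 K.
Adiabatic: T₂/T₁ = (P₂/P₁)^((γ−1)/γ) ⇒ T₂ = 415×(0.153)^0.400 = 196 K; V₂ = 162 L.
ΔU = nCvΔT = 3.99×12.5×(196−415) = -10900 J.
Q = 0 for an adiabatic process, so W = −ΔU = 10900 J.

10900 J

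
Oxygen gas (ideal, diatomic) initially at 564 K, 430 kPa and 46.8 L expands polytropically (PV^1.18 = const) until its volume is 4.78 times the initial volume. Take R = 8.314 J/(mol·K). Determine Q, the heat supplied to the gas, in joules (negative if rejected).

n = P₁V₁/(RT₁) = 430×46.8/(8.314×564) = 4.29 mol.
Polytropic n=1.18: T₂ = T₁(V₁/V₂)^(n−1) = 564×(0.209)^0.18 = 426 K; P₂ = P₁(V₁/V₂)^n = 67.9 kPa.
W = (P₁V₁−P₂V₂)/(n−1) = (430×46.8−67.9×224)/0.18 = 27400 J.
ΔU = nCvΔT = 4.29×20.8×(426−564) = -12300 J.
Q = ΔU + W = 15100 J.

15100 J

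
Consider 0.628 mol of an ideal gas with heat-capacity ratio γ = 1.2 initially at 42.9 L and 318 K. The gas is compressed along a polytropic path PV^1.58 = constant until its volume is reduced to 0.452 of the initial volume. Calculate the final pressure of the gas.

136 kPa

P₁ = nRT₁/V₁ = 0.628×8.314×318/42.9 = 38.7 kPa.
Polytropic n=1.58: T₂ = T₁(V₁/V₂)^(n−1) = 318×(2.21)^0.58 = 504 K; P₂ = P₁(V₁/V₂)^n = 136 kPa.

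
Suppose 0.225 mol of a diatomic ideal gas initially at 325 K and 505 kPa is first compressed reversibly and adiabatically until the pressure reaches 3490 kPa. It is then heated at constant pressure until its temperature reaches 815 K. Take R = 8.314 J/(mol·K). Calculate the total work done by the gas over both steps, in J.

V₁ = nRT₁/P₁ = 0.225×8.314×325/505 = 1.20 L.
Step 1 — Adiabatic: T₂/T₁ = (P₂/P₁)^((γ−1)/γ) ⇒ T₂ = 325×(6.91)^0.286 = 565 K; V₂ = 0.303 L.
ΔU = nCvΔT = 0.225×20.8×(565−325) = 1120 J.
Q = 0 for an adiabatic process, so W = −ΔU = -1120 J.
State after step 1: P = 3490 kPa, V = 0.303 L, T = 565 K.
Step 2 — Isobaric: P stays 3490 kPa; V/T = const ⇒ T₂ = 815 K, V₂ = 0.437 L.
W = PΔV = 3490×(0.437−0.303) kPa·L = 468 J.
ΔU = nCvΔT = 0.225×20.8×(815−565) = 1170 J.
Q = ΔU + W = nCpΔT = 1640 J.
Net over both steps: W = -652 J, Q = 1640 J, ΔU = 2290 J.

-652 J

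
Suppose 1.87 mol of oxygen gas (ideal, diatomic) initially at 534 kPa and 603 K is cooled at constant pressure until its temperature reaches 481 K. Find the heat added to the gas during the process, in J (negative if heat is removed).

-6640 J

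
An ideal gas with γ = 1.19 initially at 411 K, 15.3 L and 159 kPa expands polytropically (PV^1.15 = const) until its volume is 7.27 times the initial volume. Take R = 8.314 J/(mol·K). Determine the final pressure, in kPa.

16.2 kPa

Polytropic n=1.15: T₂ = T₁(V₁/V₂)^(n−1) = 411×(0.138)^0.15 = 305 K; P₂ = P₁(V₁/V₂)^n = 16.2 kPa.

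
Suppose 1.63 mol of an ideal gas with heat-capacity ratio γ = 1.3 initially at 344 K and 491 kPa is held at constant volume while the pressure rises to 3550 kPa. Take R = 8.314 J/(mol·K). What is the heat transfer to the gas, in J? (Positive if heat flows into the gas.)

96800 J

V₁ = nRT₁/P₁ = 1.63×8.314×344/491 = 9.49 L.
Isochoric: V stays 9.49 L; P/T = const ⇒ T₂ = 2490 K, P₂ = 3550 kPa.
W = 0 (no volume change).
ΔU = nCvΔT = 1.63×27.7×(2490−344) = 96800 J.
Q = ΔU = 96800 J.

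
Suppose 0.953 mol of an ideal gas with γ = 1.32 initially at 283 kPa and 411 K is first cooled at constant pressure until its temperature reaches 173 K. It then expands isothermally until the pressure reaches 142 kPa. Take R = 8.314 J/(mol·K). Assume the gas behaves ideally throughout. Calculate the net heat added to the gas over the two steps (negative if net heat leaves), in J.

V₁ = nRT₁/P₁ = 0.953×8.314×411/283 = 11.5 L.
Step 1 — Isobaric: P stays 283 kPa; V/T = const ⇒ T₂ = 173 K, V₂ = 4.84 L.
W = PΔV = 283×(4.84−11.5) kPa·L = -1890 J.
ΔU = nCvΔT = 0.953×26.0×(173−411) = -5890 J.
Q = ΔU + W = nCpΔT = -7780 J.
State after step 1: P = 283 kPa, V = 4.84 L, T = 173 K.
Step 2 — Isothermal: T stays 173 K; PV = const ⇒ V₂ = 9.65 L, P₂ = 142 kPa.
ΔU = 0 (ideal gas, T constant).
W = nRT ln(V₂/V₁) = 0.953×8.314×173×ln(1.99) = 945 J.
Q = ΔU + W = 945 J.
Net over both steps: W = -940 J, Q = -6830 J, ΔU = -5890 J.

-6830 J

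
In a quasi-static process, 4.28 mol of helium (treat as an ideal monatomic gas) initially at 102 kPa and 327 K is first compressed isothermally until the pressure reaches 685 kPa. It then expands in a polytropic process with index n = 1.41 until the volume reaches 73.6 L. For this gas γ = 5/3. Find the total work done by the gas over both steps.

-9340 J

V₁ = nRT₁/P₁ = 4.28×8.314×327/102 = 114 L.
Step 1 — Isothermal: T stays 327 K; PV = const ⇒ V₂ = 17.0 L, P₂ = 685 kPa.
ΔU = 0 (ideal gas, T constant).
W = nRT ln(V₂/V₁) = 4.28×8.314×327×ln(0.149) = -22200 J.
Q = ΔU + W = -22200 J.
State after step 1: P = 685 kPa, V = 17.0 L, T = 327 K.
Step 2 — Polytropic n=1.41: T₂ = T₁(V₁/V₂)^(n−1) = 327×(0.231)^0.41 = 179 K; P₂ = P₁(V₁/V₂)^n = 86.7 kPa.
W = (P₁V₁−P₂V₂)/(n−1) = (685×17.0−86.7×73.6)/0.41 = 12800 J.
ΔU = nCvΔT = 4.28×12.5×(179−327) = -7890 J.
Q = ΔU + W = 4940 J.
Net over both steps: W = -9340 J, Q = -17200 J, ΔU = -7890 J.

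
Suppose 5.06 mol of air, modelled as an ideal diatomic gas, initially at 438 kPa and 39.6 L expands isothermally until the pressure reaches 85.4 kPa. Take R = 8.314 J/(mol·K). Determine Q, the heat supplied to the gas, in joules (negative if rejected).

T₁ = P₁V₁/(nR) = 438×39.6/(5.06×8.314) = 412 K.
Isothermal: T stays 412 K; PV = const ⇒ V₂ = 203 L, P₂ = 85.4 kPa.
ΔU = 0 (ideal gas, T constant).
W = nRT ln(V₂/V₁) = 5.06×8.314×412×ln(5.13) = 28400 J.
Q = ΔU + W = 28400 J.

28400 J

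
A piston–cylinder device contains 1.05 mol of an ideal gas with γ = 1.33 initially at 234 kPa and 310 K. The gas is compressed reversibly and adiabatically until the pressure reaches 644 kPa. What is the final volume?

V₁ = nRT₁/P₁ = 1.05×8.314×310/234 = 11.6 L.
Adiabatic: T₂/T₁ = (P₂/P₁)^((γ−1)/γ) ⇒ T₂ = 310×(2.75)^0.248 = 399 K; V₂ = 5.40 L.

5.40 L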